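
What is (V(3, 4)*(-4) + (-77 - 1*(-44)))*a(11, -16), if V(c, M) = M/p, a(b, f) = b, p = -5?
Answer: -1639/5 ≈ -327.80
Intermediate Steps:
V(c, M) = -M/5 (V(c, M) = M/(-5) = M*(-⅕) = -M/5)
(V(3, 4)*(-4) + (-77 - 1*(-44)))*a(11, -16) = (-⅕*4*(-4) + (-77 - 1*(-44)))*11 = (-⅘*(-4) + (-77 + 44))*11 = (16/5 - 33)*11 = -149/5*11 = -1639/5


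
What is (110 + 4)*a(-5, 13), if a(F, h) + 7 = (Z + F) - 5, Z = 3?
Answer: -1596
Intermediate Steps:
a(F, h) = -9 + F (a(F, h) = -7 + ((3 + F) - 5) = -7 + (-2 + F) = -9 + F)
(110 + 4)*a(-5, 13) = (110 + 4)*(-9 - 5) = 114*(-14) = -1596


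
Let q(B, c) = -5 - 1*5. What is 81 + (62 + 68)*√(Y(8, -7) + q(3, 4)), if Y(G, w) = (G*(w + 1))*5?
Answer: 81 + 650*I*√10 ≈ 81.0 + 2055.5*I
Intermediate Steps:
q(B, c) = -10 (q(B, c) = -5 - 5 = -10)
Y(G, w) = 5*G*(1 + w) (Y(G, w) = (G*(1 + w))*5 = 5*G*(1 + w))
81 + (62 + 68)*√(Y(8, -7) + q(3, 4)) = 81 + (62 + 68)*√(5*8*(1 - 7) - 10) = 81 + 130*√(5*8*(-6) - 10) = 81 + 130*√(-240 - 10) = 81 + 130*√(-250) = 81 + 130*(5*I*√10) = 81 + 650*I*√10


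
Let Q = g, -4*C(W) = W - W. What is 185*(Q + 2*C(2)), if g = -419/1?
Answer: -77515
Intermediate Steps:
C(W) = 0 (C(W) = -(W - W)/4 = -¼*0 = 0)
g = -419 (g = -419*1 = -419)
Q = -419
185*(Q + 2*C(2)) = 185*(-419 + 2*0) = 185*(-419 + 0) = 185*(-419) = -77515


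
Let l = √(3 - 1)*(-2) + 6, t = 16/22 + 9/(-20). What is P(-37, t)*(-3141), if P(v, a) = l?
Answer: -18846 + 6282*√2 ≈ -9961.9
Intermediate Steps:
t = 61/220 (t = 16*(1/22) + 9*(-1/20) = 8/11 - 9/20 = 61/220 ≈ 0.27727)
l = 6 - 2*√2 (l = √2*(-2) + 6 = -2*√2 + 6 = 6 - 2*√2 ≈ 3.1716)
P(v, a) = 6 - 2*√2
P(-37, t)*(-3141) = (6 - 2*√2)*(-3141) = -18846 + 6282*√2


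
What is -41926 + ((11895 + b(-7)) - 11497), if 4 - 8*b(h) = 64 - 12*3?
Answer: -41531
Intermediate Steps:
b(h) = -3 (b(h) = 1/2 - (64 - 12*3)/8 = 1/2 - (64 - 36)/8 = 1/2 - 1/8*28 = 1/2 - 7/2 = -3)
-41926 + ((11895 + b(-7)) - 11497) = -41926 + ((11895 - 3) - 11497) = -41926 + (11892 - 11497) = -41926 + 395 = -41531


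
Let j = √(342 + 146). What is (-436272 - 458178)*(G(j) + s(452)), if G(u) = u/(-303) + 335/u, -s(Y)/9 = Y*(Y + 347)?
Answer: 2907259457400 - 15059109275*√122/12322 ≈ 2.9072e+12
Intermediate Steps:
j = 2*√122 (j = √488 = 2*√122 ≈ 22.091)
s(Y) = -9*Y*(347 + Y) (s(Y) = -9*Y*(Y + 347) = -9*Y*(347 + Y))
G(u) = 335/u - u/303 (G(u) = u*(-1/303) + 335/u = -u/303 + 335/u = 335/u - u/303)
(-436272 - 458178)*(G(j) + s(452)) = (-436272 - 458178)*((335/((2*√122)) - 2*√122/303) - 9*452*(347 + 452)) = -894450*((335*(√122/244) - 2*√122/303) - 9*452*799) = -894450*((335*√122/244 - 2*√122/303) - 3250332) = -894450*(101017*√122/73932 - 3250332) = -894450*(-3250332 + 101017*√122/73932) = 2907259457400 - 15059109275*√122/12322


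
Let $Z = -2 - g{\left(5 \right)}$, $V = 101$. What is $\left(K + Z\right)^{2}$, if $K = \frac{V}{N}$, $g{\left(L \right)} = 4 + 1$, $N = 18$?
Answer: $\frac{625}{324} \approx 1.929$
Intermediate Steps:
$g{\left(L \right)} = 5$
$K = \frac{101}{18} \approx 5.6111$
$Z = -7$ ($Z = -2 - 5 = -7$)
$\left(K + Z\right)^{2} = \left(\frac{101}{18} - 7\right)^{2} = \left(- \frac{25}{18}\right)^{2} = \frac{625}{324}$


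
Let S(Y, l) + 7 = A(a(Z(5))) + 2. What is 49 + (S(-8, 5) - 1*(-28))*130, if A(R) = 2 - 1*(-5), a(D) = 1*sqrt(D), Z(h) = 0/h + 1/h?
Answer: 3949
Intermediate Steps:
Z(h) = 1/h (Z(h) = 0 + 1/h = 1/h)
a(D) = sqrt(D)
A(R) = 7 (A(R) = 2 + 5 = 7)
S(Y, l) = 2 (S(Y, l) = -7 + (7 + 2) = -7 + 9 = 2)
49 + (S(-8, 5) - 1*(-28))*130 = 49 + (2 - 1*(-28))*130 = 49 + (2 + 28)*130 = 49 + 30*130 = 49 + 3900 = 3949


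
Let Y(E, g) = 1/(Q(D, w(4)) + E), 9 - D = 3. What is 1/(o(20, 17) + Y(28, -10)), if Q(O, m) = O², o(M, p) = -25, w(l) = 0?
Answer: -64/1599 ≈ -0.040025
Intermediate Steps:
D = 6 (D = 9 - 1*3 = 9 - 3 = 6)
Y(E, g) = 1/(36 + E) (Y(E, g) = 1/(6² + E) = 1/(36 + E))
1/(o(20, 17) + Y(28, -10)) = 1/(-25 + 1/(36 + 28)) = 1/(-25 + 1/64) = 1/(-1599/64) = -64/1599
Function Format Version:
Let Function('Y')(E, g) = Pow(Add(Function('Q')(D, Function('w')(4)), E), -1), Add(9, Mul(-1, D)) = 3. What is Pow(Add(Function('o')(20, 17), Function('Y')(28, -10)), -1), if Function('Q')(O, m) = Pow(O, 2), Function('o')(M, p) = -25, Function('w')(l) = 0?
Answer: Rational(-64, 1599) ≈ -0.040025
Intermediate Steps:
D = 6 (D = Add(9, Mul(-1, 3)) = Add(9, -3) = 6)
Function('Y')(E, g) = Pow(Add(36, E), -1) (Function('Y')(E, g) = Pow(Add(Pow(6, 2), E), -1) = Pow(Add(36, E), -1))
Pow(Add(Function('o')(20, 17), Function('Y')(28, -10)), -1) = Pow(Add(-25, Pow(Add(36, 28), -1)), -1) = Pow(Add(-25, Pow(64, -1)), -1) = Pow(Add(-25, Rational(1, 64)), -1) = Pow(Rational(-1599, 64), -1) = Rational(-64, 1599)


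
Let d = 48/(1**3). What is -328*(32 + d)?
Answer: -26240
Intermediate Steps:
d = 48 (d = 48/1 = 48*1 = 48)
-328*(32 + d) = -328*(32 + 48) = -328*80 = -26240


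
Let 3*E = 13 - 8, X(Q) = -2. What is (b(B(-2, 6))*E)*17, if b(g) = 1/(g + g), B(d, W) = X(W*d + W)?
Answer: -85/12 ≈ -7.0833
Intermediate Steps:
E = 5/3 (E = (13 - 8)/3 = (⅓)*5 = 5/3 ≈ 1.6667)
B(d, W) = -2
b(g) = 1/(2*g)
(b(B(-2, 6))*E)*17 = (((½)/(-2))*(5/3))*17 = (((½)*(-½))*(5/3))*17 = -¼*5/3*17 = -5/12*17 = -85/12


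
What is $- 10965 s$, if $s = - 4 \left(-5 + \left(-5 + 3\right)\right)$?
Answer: $-307020$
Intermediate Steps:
$s = 28$ ($s = - 4 \left(-5 - 2\right) = \left(-4\right) \left(-7\right) = 28$)
$- 10965 s = \left(-10965\right) 28 = -307020$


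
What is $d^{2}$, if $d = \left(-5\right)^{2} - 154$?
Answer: $16641$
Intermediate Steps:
$d = -129$ ($d = 25 - 154 = -129$)
$d^{2} = \left(-129\right)^{2} = 16641$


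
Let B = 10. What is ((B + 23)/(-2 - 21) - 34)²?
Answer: 664225/529 ≈ 1255.6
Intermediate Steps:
((B + 23)/(-2 - 21) - 34)² = ((10 + 23)/(-2 - 21) - 34)² = (33/(-23) - 34)² = (33*(-1/23) - 34)² = (-33/23 - 34)² = (-815/23)² = 664225/529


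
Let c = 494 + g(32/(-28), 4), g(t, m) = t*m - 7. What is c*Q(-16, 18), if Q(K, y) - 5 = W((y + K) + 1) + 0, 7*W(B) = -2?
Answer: 111441/49 ≈ 2274.3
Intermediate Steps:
W(B) = -2/7 (W(B) = (1/7)*(-2) = -2/7)
Q(K, y) = 33/7 (Q(K, y) = 5 + (-2/7 + 0) = 5 - 2/7 = 33/7)
g(t, m) = -7 + m*t (g(t, m) = m*t - 7 = -7 + m*t)
c = 3377/7 (c = 494 + (-7 + 4*(32/(-28))) = 494 + (-7 + 4*(32*(-1/28))) = 494 + (-7 + 4*(-8/7)) = 494 + (-7 - 32/7) = 494 - 81/7 = 3377/7 ≈ 482.43)
c*Q(-16, 18) = (3377/7)*(33/7) = 111441/49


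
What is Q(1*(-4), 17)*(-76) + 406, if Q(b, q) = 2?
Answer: 254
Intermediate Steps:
Q(1*(-4), 17)*(-76) + 406 = 2*(-76) + 406 = -152 + 406 = 254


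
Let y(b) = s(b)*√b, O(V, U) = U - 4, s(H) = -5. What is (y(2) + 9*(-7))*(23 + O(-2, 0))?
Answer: -1197 - 95*√2 ≈ -1331.3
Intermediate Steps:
O(V, U) = -4 + U
y(b) = -5*√b
(y(2) + 9*(-7))*(23 + O(-2, 0)) = (-5*√2 + 9*(-7))*(23 + (-4 + 0)) = (-5*√2 - 63)*(23 - 4) = (-63 - 5*√2)*19 = -1197 - 95*√2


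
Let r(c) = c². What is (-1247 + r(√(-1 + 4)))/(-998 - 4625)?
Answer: 1244/5623 ≈ 0.22123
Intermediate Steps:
(-1247 + r(√(-1 + 4)))/(-998 - 4625) = (-1247 + (√(-1 + 4))²)/(-998 - 4625) = (-1247 + (√3)²)/(-5623) = (-1247 + 3)*(-1/5623) = -1244*(-1/5623) = 1244/5623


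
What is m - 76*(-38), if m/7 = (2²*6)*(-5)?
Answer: 2048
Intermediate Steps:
m = -840 (m = 7*((2²*6)*(-5)) = 7*((4*6)*(-5)) = 7*(24*(-5)) = 7*(-120) = -840)
m - 76*(-38) = -840 - 76*(-38) = -840 + 2888 = 2048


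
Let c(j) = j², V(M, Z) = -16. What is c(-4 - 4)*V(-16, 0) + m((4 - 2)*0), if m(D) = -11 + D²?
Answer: -1035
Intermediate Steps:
c(-4 - 4)*V(-16, 0) + m((4 - 2)*0) = (-4 - 4)²*(-16) + (-11 + ((4 - 2)*0)²) = (-8)²*(-16) + (-11 + (2*0)²) = 64*(-16) + (-11 + 0²) = -1024 + (-11 + 0) = -1024 - 11 = -1035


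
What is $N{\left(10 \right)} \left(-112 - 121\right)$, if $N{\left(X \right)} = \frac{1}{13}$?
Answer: $- \frac{233}{13} \approx -17.923$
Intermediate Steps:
$N{\left(X \right)} = \frac{1}{13}$
$N{\left(10 \right)} \left(-112 - 121\right) = \frac{-112 - 121}{13} = \frac{1}{13} \left(-233\right) = - \frac{233}{13}$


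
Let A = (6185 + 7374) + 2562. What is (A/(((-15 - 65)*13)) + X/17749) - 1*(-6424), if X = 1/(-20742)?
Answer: 1226829432478961/191437874160 ≈ 6408.5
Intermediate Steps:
X = -1/20742 ≈ -4.8211e-5
A = 16121 (A = 13559 + 2562 = 16121)
(A/(((-15 - 65)*13)) + X/17749) - 1*(-6424) = (16121/(((-15 - 65)*13)) - 1/20742/17749) - 1*(-6424) = (16121/((-80*13)) - 1/20742*1/17749) + 6424 = (16121/(-1040) - 1/368149758) + 6424 = (16121*(-1/1040) - 1/368149758) + 6424 = (-16121/1040 - 1/368149758) + 6424 = -2967471124879/191437874160 + 6424 = 1226829432478961/191437874160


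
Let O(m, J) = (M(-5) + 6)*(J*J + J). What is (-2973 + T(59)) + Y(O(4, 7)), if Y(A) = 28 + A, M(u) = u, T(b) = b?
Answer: -2830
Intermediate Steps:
O(m, J) = J + J**2 (O(m, J) = (-5 + 6)*(J*J + J) = 1*(J**2 + J) = 1*(J + J**2) = J + J**2)
(-2973 + T(59)) + Y(O(4, 7)) = (-2973 + 59) + (28 + 7*(1 + 7)) = -2914 + (28 + 7*8) = -2914 + (28 + 56) = -2914 + 84 = -2830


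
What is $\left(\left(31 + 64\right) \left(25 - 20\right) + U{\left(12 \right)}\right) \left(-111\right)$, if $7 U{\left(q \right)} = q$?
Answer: $- \frac{370407}{7} \approx -52915.0$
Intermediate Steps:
$U{\left(q \right)} = \frac{q}{7}$
$\left(\left(31 + 64\right) \left(25 - 20\right) + U{\left(12 \right)}\right) \left(-111\right) = \left(\left(31 + 64\right) \left(25 - 20\right) + \frac{1}{7} \cdot 12\right) \left(-111\right) = \left(95 \cdot 5 + \frac{12}{7}\right) \left(-111\right) = \left(475 + \frac{12}{7}\right) \left(-111\right) = \frac{3337}{7} \left(-111\right) = - \frac{370407}{7}$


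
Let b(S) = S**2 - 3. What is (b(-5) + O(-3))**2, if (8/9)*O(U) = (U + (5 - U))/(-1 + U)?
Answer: 434281/1024 ≈ 424.10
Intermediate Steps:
b(S) = -3 + S**2
O(U) = 45/(8*(-1 + U)) (O(U) = 9*((U + (5 - U))/(-1 + U))/8 = 9*(5/(-1 + U))/8 = 45/(8*(-1 + U)))
(b(-5) + O(-3))**2 = ((-3 + (-5)**2) + 45/(8*(-1 - 3)))**2 = ((-3 + 25) + (45/8)/(-4))**2 = (22 + (45/8)*(-1/4))**2 = (22 - 45/32)**2 = (659/32)**2 = 434281/1024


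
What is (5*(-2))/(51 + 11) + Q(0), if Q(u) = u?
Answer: -5/31 ≈ -0.16129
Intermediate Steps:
(5*(-2))/(51 + 11) + Q(0) = (5*(-2))/(51 + 11) + 0 = -10/62 + 0 = (1/62)*(-10) + 0 = -5/31 + 0 = -5/31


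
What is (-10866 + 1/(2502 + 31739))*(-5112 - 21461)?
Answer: 9886822259965/34241 ≈ 2.8874e+8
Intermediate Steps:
(-10866 + 1/(2502 + 31739))*(-5112 - 21461) = (-10866 + 1/34241)*(-26573) = -372062705/34241*(-26573) = 9886822259965/34241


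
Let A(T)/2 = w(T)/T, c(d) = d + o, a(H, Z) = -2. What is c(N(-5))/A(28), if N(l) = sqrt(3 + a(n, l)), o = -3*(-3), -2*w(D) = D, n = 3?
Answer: -10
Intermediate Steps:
w(D) = -D/2
o = 9
N(l) = 1 (N(l) = sqrt(3 - 2) = sqrt(1) = 1)
c(d) = 9 + d (c(d) = d + 9 = 9 + d)
A(T) = -1 (A(T) = 2*((-T/2)/T) = 2*(-1/2) = -1)
c(N(-5))/A(28) = (9 + 1)/(-1) = 10*(-1) = -10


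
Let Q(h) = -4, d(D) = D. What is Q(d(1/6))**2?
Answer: 16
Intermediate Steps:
Q(d(1/6))**2 = (-4)**2 = 16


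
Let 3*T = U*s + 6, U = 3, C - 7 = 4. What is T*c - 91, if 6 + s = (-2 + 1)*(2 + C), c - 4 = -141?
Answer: 2238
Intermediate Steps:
C = 11 (C = 7 + 4 = 11)
c = -137 (c = 4 - 141 = -137)
s = -19 (s = -6 + (-2 + 1)*(2 + 11) = -6 - 1*13 = -6 - 13 = -19)
T = -17 (T = (3*(-19) + 6)/3 = (-57 + 6)/3 = (1/3)*(-51) = -17)
T*c - 91 = -17*(-137) - 91 = 2329 - 91 = 2238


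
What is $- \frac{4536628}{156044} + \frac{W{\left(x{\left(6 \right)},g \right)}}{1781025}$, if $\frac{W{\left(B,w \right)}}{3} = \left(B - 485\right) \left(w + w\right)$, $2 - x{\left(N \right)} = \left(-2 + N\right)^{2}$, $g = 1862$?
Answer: $- \frac{745813862011}{23159855425} \approx -32.203$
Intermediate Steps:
$x{\left(N \right)} = 2 - \left(-2 + N\right)^{2}$
$W{\left(B,w \right)} = 6 w \left(-485 + B\right)$ ($W{\left(B,w \right)} = 3 \left(B - 485\right) \left(w + w\right) = 3 \left(-485 + B\right) 2 w = 3 \cdot 2 w \left(-485 + B\right) = 6 w \left(-485 + B\right)$)
$- \frac{4536628}{156044} + \frac{W{\left(x{\left(6 \right)},g \right)}}{1781025} = - \frac{4536628}{156044} + \frac{6 \cdot 1862 \left(-485 + \left(2 - \left(-2 + 6\right)^{2}\right)\right)}{1781025} = \left(-4536628\right) \frac{1}{156044} + 6 \cdot 1862 \left(-485 + \left(2 - 4^{2}\right)\right) \frac{1}{1781025} = - \frac{1134157}{39011} + 6 \cdot 1862 \left(-485 + \left(2 - 16\right)\right) \frac{1}{1781025} = - \frac{1134157}{39011} + 6 \cdot 1862 \left(-485 - 14\right) \frac{1}{1781025} = - \frac{1134157}{39011} + 6 \cdot 1862 \left(-499\right) \frac{1}{1781025} = - \frac{1134157}{39011} - \frac{1858276}{593675} = - \frac{745813862011}{23159855425}$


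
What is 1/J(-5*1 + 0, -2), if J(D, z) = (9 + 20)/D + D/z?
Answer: -10/33 ≈ -0.30303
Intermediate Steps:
J(D, z) = 29/D + D/z
1/J(-5*1 + 0, -2) = 1/(29/(-5*1 + 0) + (-5*1 + 0)/(-2)) = 1/(29/(-5 + 0) + (-5 + 0)*(-½)) = 1/(29/(-5) - 5*(-½)) = 1/(29*(-⅕) + 5/2) = 1/(-29/5 + 5/2) = 1/(-33/10) = -10/33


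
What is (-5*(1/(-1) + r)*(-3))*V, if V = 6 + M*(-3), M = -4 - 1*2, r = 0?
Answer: -360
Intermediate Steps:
M = -6 (M = -4 - 2 = -6)
V = 24 (V = 6 - 6*(-3) = 6 + 18 = 24)
(-5*(1/(-1) + r)*(-3))*V = (-5*(1/(-1) + 0)*(-3))*24 = (-5*(-1 + 0)*(-3))*24 = (-5*(-1)*(-3))*24 = (5*(-3))*24 = -15*24 = -360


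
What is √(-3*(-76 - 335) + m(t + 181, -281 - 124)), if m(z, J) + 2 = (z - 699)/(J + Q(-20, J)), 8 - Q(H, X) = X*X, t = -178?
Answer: √8319924938779/82211 ≈ 35.086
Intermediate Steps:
Q(H, X) = 8 - X² (Q(H, X) = 8 - X*X = 8 - X²)
m(z, J) = -2 + (-699 + z)/(8 + J - J²) (m(z, J) = -2 + (z - 699)/(J + (8 - J²)) = -2 + (-699 + z)/(8 + J - J²))
√(-3*(-76 - 335) + m(t + 181, -281 - 124)) = √(-3*(-76 - 335) + (-715 + (-178 + 181) - 2*(-281 - 124) + 2*(-281 - 124)²)/(8 + (-281 - 124) - (-281 - 124)²)) = √(-3*(-411) + (-715 + 3 - 2*(-405) + 2*(-405)²)/(8 - 405 - 1*(-405)²)) = √(1233 + (-715 + 3 + 810 + 2*164025)/(8 - 405 - 1*164025)) = √(1233 + (-715 + 3 + 810 + 328050)/(8 - 405 - 164025)) = √(1233 + 328148/(-164422)) = √(1233 - 1/164422*328148) = √(1233 - 164074/82211) = √(101202089/82211) = √8319924938779/82211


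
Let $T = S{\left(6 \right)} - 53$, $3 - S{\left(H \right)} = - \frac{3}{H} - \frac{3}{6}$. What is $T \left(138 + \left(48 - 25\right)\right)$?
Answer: $-7889$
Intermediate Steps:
$S{\left(H \right)} = \frac{7}{2} + \frac{3}{H}$ ($S{\left(H \right)} = 3 - \left(- \frac{3}{H} - \frac{3}{6}\right) = 3 - \left(- \frac{3}{H} - \frac{1}{2}\right) = 3 - \left(- \frac{1}{2} - \frac{3}{H}\right) = 3 + \left(\frac{1}{2} + \frac{3}{H}\right) = \frac{7}{2} + \frac{3}{H}$)
$T = -49$ ($T = \left(\frac{7}{2} + \frac{3}{6}\right) - 53 = \left(\frac{7}{2} + 3 \cdot \frac{1}{6}\right) - 53 = \left(\frac{7}{2} + \frac{1}{2}\right) - 53 = 4 - 53 = -49$)
$T \left(138 + \left(48 - 25\right)\right) = - 49 \left(138 + \left(48 - 25\right)\right) = - 49 \left(138 + 23\right) = \left(-49\right) 161 = -7889$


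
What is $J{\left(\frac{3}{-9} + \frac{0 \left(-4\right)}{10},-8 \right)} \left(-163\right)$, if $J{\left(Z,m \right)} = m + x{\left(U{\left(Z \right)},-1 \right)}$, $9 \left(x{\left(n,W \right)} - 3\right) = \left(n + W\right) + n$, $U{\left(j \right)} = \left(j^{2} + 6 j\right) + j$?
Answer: $\frac{74002}{81} \approx 913.6$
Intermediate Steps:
$U{\left(j \right)} = j^{2} + 7 j$
$x{\left(n,W \right)} = 3 + \frac{W}{9} + \frac{2 n}{9}$ ($x{\left(n,W \right)} = 3 + \frac{\left(n + W\right) + n}{9} = 3 + \frac{\left(W + n\right) + n}{9} = 3 + \frac{W + 2 n}{9} = 3 + \left(\frac{W}{9} + \frac{2 n}{9}\right) = 3 + \frac{W}{9} + \frac{2 n}{9}$)
$J{\left(Z,m \right)} = \frac{26}{9} + m + \frac{2 Z \left(7 + Z\right)}{9}$ ($J{\left(Z,m \right)} = m + \left(3 + \frac{1}{9} \left(-1\right) + \frac{2 Z \left(7 + Z\right)}{9}\right) = m + \left(3 - \frac{1}{9} + \frac{2 Z \left(7 + Z\right)}{9}\right) = m + \left(\frac{26}{9} + \frac{2 Z \left(7 + Z\right)}{9}\right) = \frac{26}{9} + m + \frac{2 Z \left(7 + Z\right)}{9}$)
$J{\left(\frac{3}{-9} + \frac{0 \left(-4\right)}{10},-8 \right)} \left(-163\right) = \left(\frac{26}{9} - 8 + \frac{2 \left(\frac{3}{-9} + \frac{0 \left(-4\right)}{10}\right) \left(7 + \left(\frac{3}{-9} + \frac{0 \left(-4\right)}{10}\right)\right)}{9}\right) \left(-163\right) = \left(\frac{26}{9} - 8 + \frac{2 \left(3 \left(- \frac{1}{9}\right) + 0 \cdot \frac{1}{10}\right) \left(7 + \left(3 \left(- \frac{1}{9}\right) + 0 \cdot \frac{1}{10}\right)\right)}{9}\right) \left(-163\right) = \left(\frac{26}{9} - 8 + \frac{2 \left(- \frac{1}{3} + 0\right) \left(7 + \left(- \frac{1}{3} + 0\right)\right)}{9}\right) \left(-163\right) = \left(\frac{26}{9} - 8 + \frac{2}{9} \left(- \frac{1}{3}\right) \left(7 - \frac{1}{3}\right)\right) \left(-163\right) = \left(\frac{26}{9} - 8 + \frac{2}{9} \left(- \frac{1}{3}\right) \frac{20}{3}\right) \left(-163\right) = \left(\frac{26}{9} - 8 - \frac{40}{81}\right) \left(-163\right) = \left(- \frac{454}{81}\right) \left(-163\right) = \frac{74002}{81}$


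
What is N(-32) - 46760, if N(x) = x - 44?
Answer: -46836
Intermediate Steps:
N(x) = -44 + x
N(-32) - 46760 = (-44 - 32) - 46760 = -76 - 46760 = -46836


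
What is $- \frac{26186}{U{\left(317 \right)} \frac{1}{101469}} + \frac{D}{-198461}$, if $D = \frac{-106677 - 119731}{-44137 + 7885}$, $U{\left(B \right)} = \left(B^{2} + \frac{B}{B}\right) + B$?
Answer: $- \frac{4779139414528336876}{181316716498701} \approx -26358.0$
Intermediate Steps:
$U{\left(B \right)} = 1 + B + B^{2}$ ($U{\left(B \right)} = \left(B^{2} + 1\right) + B = \left(1 + B^{2}\right) + B = 1 + B + B^{2}$)
$D = \frac{56602}{9063}$ ($D = - \frac{226408}{-36252} = \left(-226408\right) \left(- \frac{1}{36252}\right) = \frac{56602}{9063} \approx 6.2454$)
$- \frac{26186}{U{\left(317 \right)} \frac{1}{101469}} + \frac{D}{-198461} = - \frac{26186}{\left(1 + 317 + 317^{2}\right) \frac{1}{101469}} + \frac{56602}{9063 \left(-198461\right)} = - \frac{26186}{\left(1 + 317 + 100489\right) \frac{1}{101469}} + \frac{56602}{9063} \left(- \frac{1}{198461}\right) = - \frac{26186}{100807 \cdot \frac{1}{101469}} - \frac{56602}{1798652043} = - \frac{26186}{\frac{100807}{101469}} - \frac{56602}{1798652043} = \left(-26186\right) \frac{101469}{100807} - \frac{56602}{1798652043} = - \frac{2657067234}{100807} - \frac{56602}{1798652043} = - \frac{4779139414528336876}{181316716498701}$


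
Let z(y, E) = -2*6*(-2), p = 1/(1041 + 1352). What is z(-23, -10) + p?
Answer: 57433/2393 ≈ 24.000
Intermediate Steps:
p = 1/2393 ≈ 0.00041789
z(y, E) = 24 (z(y, E) = -12*(-2) = 24)
z(-23, -10) + p = 24 + 1/2393 = 57433/2393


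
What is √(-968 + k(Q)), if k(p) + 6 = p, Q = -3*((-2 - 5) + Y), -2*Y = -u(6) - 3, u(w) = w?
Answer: I*√3866/2 ≈ 31.089*I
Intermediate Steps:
Y = 9/2 (Y = -(-1*6 - 3)/2 = -(-6 - 3)/2 = -½*(-9) = 9/2 ≈ 4.5000)
Q = 15/2 (Q = -3*((-2 - 5) + 9/2) = -3*(-7 + 9/2) = -3*(-5/2) = 15/2 ≈ 7.5000)
k(p) = -6 + p
√(-968 + k(Q)) = √(-968 + (-6 + 15/2)) = √(-968 + 3/2) = √(-1933/2) = I*√3866/2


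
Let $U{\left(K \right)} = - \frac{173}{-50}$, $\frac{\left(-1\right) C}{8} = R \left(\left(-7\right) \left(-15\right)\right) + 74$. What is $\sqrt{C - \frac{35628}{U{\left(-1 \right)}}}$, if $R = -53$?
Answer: $\frac{4 \sqrt{62908682}}{173} \approx 183.39$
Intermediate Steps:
$C = 43928$ ($C = - 8 \left(- 53 \left(\left(-7\right) \left(-15\right)\right) + 74\right) = - 8 \left(\left(-53\right) 105 + 74\right) = - 8 \left(-5565 + 74\right) = \left(-8\right) \left(-5491\right) = 43928$)
$U{\left(K \right)} = \frac{173}{50}$ ($U{\left(K \right)} = \left(-173\right) \left(- \frac{1}{50}\right) = \frac{173}{50}$)
$\sqrt{C - \frac{35628}{U{\left(-1 \right)}}} = \sqrt{43928 - \frac{35628}{\frac{173}{50}}} = \sqrt{43928 - \frac{1781400}{173}} = \sqrt{\frac{5818144}{173}} = \frac{4 \sqrt{62908682}}{173}$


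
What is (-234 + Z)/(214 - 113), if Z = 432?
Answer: 198/101 ≈ 1.9604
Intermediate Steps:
(-234 + Z)/(214 - 113) = (-234 + 432)/(214 - 113) = 198/101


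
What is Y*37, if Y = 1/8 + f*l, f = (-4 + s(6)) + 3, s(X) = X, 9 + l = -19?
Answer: -41403/8 ≈ -5175.4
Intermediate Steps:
l = -28 (l = -9 - 19 = -28)
f = 5 (f = (-4 + 6) + 3 = 2 + 3 = 5)
Y = -1119/8 (Y = 1/8 + 5*(-28) = ⅛ - 140 = -1119/8 ≈ -139.88)
Y*37 = -1119/8*37 = -41403/8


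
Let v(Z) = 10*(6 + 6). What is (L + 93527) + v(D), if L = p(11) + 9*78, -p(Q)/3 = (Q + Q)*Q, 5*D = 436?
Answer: 93623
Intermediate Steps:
D = 436/5 (D = (⅕)*436 = 436/5 ≈ 87.200)
p(Q) = -6*Q² (p(Q) = -3*(Q + Q)*Q = -3*2*Q*Q = -6*Q²)
v(Z) = 120 (v(Z) = 10*12 = 120)
L = -24 (L = -6*11² + 9*78 = -6*121 + 702 = -726 + 702 = -24)
(L + 93527) + v(D) = (-24 + 93527) + 120 = 93503 + 120 = 93623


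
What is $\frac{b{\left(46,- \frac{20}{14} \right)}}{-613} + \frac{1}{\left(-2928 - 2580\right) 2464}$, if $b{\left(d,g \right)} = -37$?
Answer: $\frac{502152731}{8319459456} \approx 0.060359$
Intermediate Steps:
$\frac{b{\left(46,- \frac{20}{14} \right)}}{-613} + \frac{1}{\left(-2928 - 2580\right) 2464} = - \frac{37}{-613} + \frac{1}{\left(-2928 - 2580\right) 2464} = \left(-37\right) \left(- \frac{1}{613}\right) + \frac{1}{-5508} \cdot \frac{1}{2464} = \frac{37}{613} - \frac{1}{13571712} = \frac{502152731}{8319459456}$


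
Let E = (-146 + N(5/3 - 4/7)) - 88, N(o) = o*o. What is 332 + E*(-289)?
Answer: 29816597/441 ≈ 67611.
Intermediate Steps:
N(o) = o²
E = -102665/441 (E = (-146 + (5/3 - 4/7)²) - 88 = (-146 + (23/21)²) - 88 = (-146 + 529/441) - 88 = -63857/441 - 88 = -102665/441 ≈ -232.80)
332 + E*(-289) = 332 - 102665/441*(-289) = 332 + 29670185/441 = 29816597/441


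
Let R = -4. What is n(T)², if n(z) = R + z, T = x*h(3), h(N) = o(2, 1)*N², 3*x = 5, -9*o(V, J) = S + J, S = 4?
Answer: 1369/9 ≈ 152.11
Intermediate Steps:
o(V, J) = -4/9 - J/9 (o(V, J) = -(4 + J)/9 = -4/9 - J/9)
x = 5/3 (x = (⅓)*5 = 5/3 ≈ 1.6667)
h(N) = -5*N²/9 (h(N) = (-4/9 - ⅑*1)*N² = (-4/9 - ⅑)*N² = -5*N²/9)
T = -25/3 (T = 5*(-5/9*3²)/3 = 5*(-5/9*9)/3 = (5/3)*(-5) = -25/3 ≈ -8.3333)
n(z) = -4 + z
n(T)² = (-4 - 25/3)² = (-37/3)² = 1369/9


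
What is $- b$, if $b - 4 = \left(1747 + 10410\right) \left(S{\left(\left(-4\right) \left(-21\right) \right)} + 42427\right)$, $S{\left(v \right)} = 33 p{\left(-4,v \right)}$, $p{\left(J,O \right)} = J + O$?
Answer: $-547879523$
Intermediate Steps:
$S{\left(v \right)} = -132 + 33 v$ ($S{\left(v \right)} = 33 \left(-4 + v\right) = -132 + 33 v$)
$b = 547879523$ ($b = 4 + \left(1747 + 10410\right) \left(\left(-132 + 33 \left(\left(-4\right) \left(-21\right)\right)\right) + 42427\right) = 4 + 12157 \left(\left(-132 + 33 \cdot 84\right) + 42427\right) = 4 + 12157 \left(\left(-132 + 2772\right) + 42427\right) = 4 + 12157 \left(2640 + 42427\right) = 4 + 12157 \cdot 45067 = 4 + 547879519 = 547879523$)
$- b = \left(-1\right) 547879523 = -547879523$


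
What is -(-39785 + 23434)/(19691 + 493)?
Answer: 16351/20184 ≈ 0.81010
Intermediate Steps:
-(-39785 + 23434)/(19691 + 493) = -(-16351)/20184 = -1*(-16351/20184) = 16351/20184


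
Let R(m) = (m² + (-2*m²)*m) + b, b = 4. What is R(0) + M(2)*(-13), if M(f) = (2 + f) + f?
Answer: -74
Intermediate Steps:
M(f) = 2 + 2*f
R(m) = 4 + m² - 2*m³ (R(m) = (m² + (-2*m²)*m) + 4 = (m² - 2*m³) + 4 = 4 + m² - 2*m³)
R(0) + M(2)*(-13) = (4 + 0² - 2*0³) + (2 + 2*2)*(-13) = (4 + 0 - 2*0) + (2 + 4)*(-13) = (4 + 0 + 0) + 6*(-13) = 4 - 78 = -74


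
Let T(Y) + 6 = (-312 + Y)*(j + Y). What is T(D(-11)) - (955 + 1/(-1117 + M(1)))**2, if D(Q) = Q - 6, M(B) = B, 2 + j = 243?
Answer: -1227677474953/1245456 ≈ -9.8573e+5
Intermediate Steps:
j = 241 (j = -2 + 243 = 241)
D(Q) = -6 + Q
T(Y) = -6 + (-312 + Y)*(241 + Y)
T(D(-11)) - (955 + 1/(-1117 + M(1)))**2 = (-75198 + (-6 - 11)**2 - 71*(-6 - 11)) - (955 + 1/(-1117 + 1))**2 = (-75198 + (-17)**2 - 71*(-17)) - (955 + 1/(-1116))**2 = (-75198 + 289 + 1207) - (955 - 1/1116)**2 = -73702 - (1065779/1116)**2 = -73702 - 1*1135884876841/1245456 = -73702 - 1135884876841/1245456 = -1227677474953/1245456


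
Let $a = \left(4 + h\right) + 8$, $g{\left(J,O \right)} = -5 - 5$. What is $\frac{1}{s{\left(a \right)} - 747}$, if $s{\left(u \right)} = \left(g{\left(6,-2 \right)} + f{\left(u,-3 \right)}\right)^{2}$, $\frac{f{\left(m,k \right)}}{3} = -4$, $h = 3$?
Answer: $- \frac{1}{263} \approx -0.0038023$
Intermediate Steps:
$g{\left(J,O \right)} = -10$ ($g{\left(J,O \right)} = -5 - 5 = -10$)
$a = 15$ ($a = \left(4 + 3\right) + 8 = 7 + 8 = 15$)
$f{\left(m,k \right)} = -12$ ($f{\left(m,k \right)} = 3 \left(-4\right) = -12$)
$s{\left(u \right)} = 484$ ($s{\left(u \right)} = \left(-10 - 12\right)^{2} = \left(-22\right)^{2} = 484$)
$\frac{1}{s{\left(a \right)} - 747} = \frac{1}{484 - 747} = \frac{1}{-263} = - \frac{1}{263}$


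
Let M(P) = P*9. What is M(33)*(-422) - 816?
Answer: -126150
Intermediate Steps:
M(P) = 9*P
M(33)*(-422) - 816 = (9*33)*(-422) - 816 = 297*(-422) - 816 = -125334 - 816 = -126150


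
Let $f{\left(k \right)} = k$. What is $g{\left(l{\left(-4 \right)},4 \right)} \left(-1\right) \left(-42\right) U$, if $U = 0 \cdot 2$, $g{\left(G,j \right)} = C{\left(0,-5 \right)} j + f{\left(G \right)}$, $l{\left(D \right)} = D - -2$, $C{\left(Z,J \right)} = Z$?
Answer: $0$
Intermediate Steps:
$l{\left(D \right)} = 2 + D$ ($l{\left(D \right)} = D + 2 = 2 + D$)
$g{\left(G,j \right)} = G$ ($g{\left(G,j \right)} = 0 j + G = 0 + G = G$)
$U = 0$
$g{\left(l{\left(-4 \right)},4 \right)} \left(-1\right) \left(-42\right) U = \left(2 - 4\right) \left(-1\right) \left(-42\right) 0 = \left(-2\right) \left(-1\right) \left(-42\right) 0 = 2 \left(-42\right) 0 = \left(-84\right) 0 = 0$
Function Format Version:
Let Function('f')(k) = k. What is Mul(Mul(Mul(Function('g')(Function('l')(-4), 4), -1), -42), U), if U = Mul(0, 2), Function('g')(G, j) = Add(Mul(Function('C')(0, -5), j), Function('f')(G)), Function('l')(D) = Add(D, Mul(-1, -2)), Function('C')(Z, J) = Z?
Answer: 0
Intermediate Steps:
Function('l')(D) = Add(2, D) (Function('l')(D) = Add(D, 2) = Add(2, D))
Function('g')(G, j) = G (Function('g')(G, j) = Add(Mul(0, j), G) = Add(0, G) = G)
U = 0
Mul(Mul(Mul(Function('g')(Function('l')(-4), 4), -1), -42), U) = Mul(Mul(Mul(Add(2, -4), -1), -42), 0) = Mul(Mul(Mul(-2, -1), -42), 0) = Mul(Mul(2, -42), 0) = Mul(-84, 0) = 0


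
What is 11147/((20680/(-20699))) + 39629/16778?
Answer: -1935198912057/173484520 ≈ -11155.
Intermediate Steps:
11147/((20680/(-20699))) + 39629/16778 = 11147/((20680*(-1/20699))) + 39629*(1/16778) = 11147/(-20680/20699) + 39629/16778 = 11147*(-20699/20680) + 39629/16778 = -230731753/20680 + 39629/16778 = -1935198912057/173484520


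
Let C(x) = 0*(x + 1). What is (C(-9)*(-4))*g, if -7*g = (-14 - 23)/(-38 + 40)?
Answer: 0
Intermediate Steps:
C(x) = 0 (C(x) = 0*(1 + x) = 0)
g = 37/14 (g = -(-14 - 23)/(7*(-38 + 40)) = -(-37)/(7*2) = -⅐*(-37/2) = 37/14 ≈ 2.6429)
(C(-9)*(-4))*g = (0*(-4))*(37/14) = 0*(37/14) = 0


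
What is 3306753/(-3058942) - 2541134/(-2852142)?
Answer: -829073797349/4362268476882 ≈ -0.19006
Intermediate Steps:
3306753/(-3058942) - 2541134/(-2852142) = 3306753*(-1/3058942) - 2541134*(-1/2852142) = -3306753/3058942 + 1270567/1426071 = -829073797349/4362268476882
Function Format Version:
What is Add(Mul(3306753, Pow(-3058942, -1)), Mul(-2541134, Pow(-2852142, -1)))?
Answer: Rational(-829073797349, 4362268476882) ≈ -0.19006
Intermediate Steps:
Add(Mul(3306753, Pow(-3058942, -1)), Mul(-2541134, Pow(-2852142, -1))) = Add(Mul(3306753, Rational(-1, 3058942)), Mul(-2541134, Rational(-1, 2852142))) = Add(Rational(-3306753, 3058942), Rational(1270567, 1426071)) = Rational(-829073797349, 4362268476882)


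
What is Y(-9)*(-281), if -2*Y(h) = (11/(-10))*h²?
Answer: -250371/20 ≈ -12519.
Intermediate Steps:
Y(h) = 11*h²/20 (Y(h) = -11/(-10)*h²/2 = -11*(-⅒)*h²/2 = -(-11)*h²/20 = 11*h²/20)
Y(-9)*(-281) = ((11/20)*(-9)²)*(-281) = ((11/20)*81)*(-281) = (891/20)*(-281) = -250371/20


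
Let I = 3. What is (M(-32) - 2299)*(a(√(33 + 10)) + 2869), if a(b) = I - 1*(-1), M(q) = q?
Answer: -6696963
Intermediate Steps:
a(b) = 4 (a(b) = 3 - 1*(-1) = 3 + 1 = 4)
(M(-32) - 2299)*(a(√(33 + 10)) + 2869) = (-32 - 2299)*(4 + 2869) = -2331*2873 = -6696963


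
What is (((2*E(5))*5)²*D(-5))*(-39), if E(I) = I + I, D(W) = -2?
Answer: 780000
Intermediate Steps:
E(I) = 2*I
(((2*E(5))*5)²*D(-5))*(-39) = (((2*(2*5))*5)²*(-2))*(-39) = (((2*10)*5)²*(-2))*(-39) = ((20*5)²*(-2))*(-39) = (100²*(-2))*(-39) = (10000*(-2))*(-39) = -20000*(-39) = 780000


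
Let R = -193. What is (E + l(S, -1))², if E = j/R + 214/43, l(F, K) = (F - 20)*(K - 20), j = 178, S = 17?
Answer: 309675555225/68873401 ≈ 4496.3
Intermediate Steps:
l(F, K) = (-20 + F)*(-20 + K)
E = 33648/8299 (E = 178/(-193) + 214/43 = 178*(-1/193) + 214*(1/43) = -178/193 + 214/43 = 33648/8299 ≈ 4.0545)
(E + l(S, -1))² = (33648/8299 + (400 - 20*17 - 20*(-1) + 17*(-1)))² = (33648/8299 + (400 - 340 + 20 - 17))² = (33648/8299 + 63)² = (556485/8299)² = 309675555225/68873401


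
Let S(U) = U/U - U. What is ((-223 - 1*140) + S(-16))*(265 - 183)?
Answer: -28372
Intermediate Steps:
S(U) = 1 - U
((-223 - 1*140) + S(-16))*(265 - 183) = ((-223 - 1*140) + (1 - 1*(-16)))*(265 - 183) = ((-223 - 140) + (1 + 16))*82 = (-363 + 17)*82 = -346*82 = -28372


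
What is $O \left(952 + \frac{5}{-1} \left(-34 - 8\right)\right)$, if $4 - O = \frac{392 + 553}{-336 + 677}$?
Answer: $\frac{486878}{341} \approx 1427.8$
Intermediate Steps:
$O = \frac{419}{341}$ ($O = 4 - \frac{392 + 553}{-336 + 677} = 4 - \frac{945}{341} = \frac{419}{341} \approx 1.2287$)
$O \left(952 + \frac{5}{-1} \left(-34 - 8\right)\right) = \frac{419 \left(952 + \frac{5}{-1} \left(-34 - 8\right)\right)}{341} = \frac{419 \left(952 + 5 \left(-1\right) \left(-42\right)\right)}{341} = \frac{419 \left(952 - -210\right)}{341} = \frac{419 \left(952 + 210\right)}{341} = \frac{419}{341} \cdot 1162 = \frac{486878}{341}$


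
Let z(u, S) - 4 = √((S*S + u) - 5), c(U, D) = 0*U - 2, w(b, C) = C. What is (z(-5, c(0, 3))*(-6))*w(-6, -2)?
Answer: 48 + 12*I*√6 ≈ 48.0 + 29.394*I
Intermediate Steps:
c(U, D) = -2 (c(U, D) = 0 - 2 = -2)
z(u, S) = 4 + √(-5 + u + S²) (z(u, S) = 4 + √((S*S + u) - 5) = 4 + √((S² + u) - 5) = 4 + √((u + S²) - 5) = 4 + √(-5 + u + S²))
(z(-5, c(0, 3))*(-6))*w(-6, -2) = ((4 + √(-5 - 5 + (-2)²))*(-6))*(-2) = ((4 + √(-5 - 5 + 4))*(-6))*(-2) = ((4 + √(-6))*(-6))*(-2) = ((4 + I*√6)*(-6))*(-2) = (-24 - 6*I*√6)*(-2) = 48 + 12*I*√6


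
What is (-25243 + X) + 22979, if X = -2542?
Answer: -4806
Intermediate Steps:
(-25243 + X) + 22979 = (-25243 - 2542) + 22979 = -27785 + 22979 = -4806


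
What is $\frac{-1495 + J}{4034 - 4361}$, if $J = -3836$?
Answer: $\frac{1777}{109} \approx 16.303$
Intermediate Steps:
$\frac{-1495 + J}{4034 - 4361} = \frac{-1495 - 3836}{4034 - 4361} = - \frac{5331}{-327} = \left(-5331\right) \left(- \frac{1}{327}\right) = \frac{1777}{109}$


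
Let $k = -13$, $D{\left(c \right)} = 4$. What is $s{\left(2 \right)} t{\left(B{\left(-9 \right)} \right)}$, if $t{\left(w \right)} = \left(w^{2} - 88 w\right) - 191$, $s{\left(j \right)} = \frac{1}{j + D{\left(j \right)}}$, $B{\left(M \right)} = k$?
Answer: $187$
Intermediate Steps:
$B{\left(M \right)} = -13$
$s{\left(j \right)} = \frac{1}{4 + j}$ ($s{\left(j \right)} = \frac{1}{j + 4} = \frac{1}{4 + j}$)
$t{\left(w \right)} = -191 + w^{2} - 88 w$
$s{\left(2 \right)} t{\left(B{\left(-9 \right)} \right)} = \frac{-191 + \left(-13\right)^{2} - -1144}{4 + 2} = \frac{-191 + 169 + 1144}{6} = \frac{1}{6} \cdot 1122 = 187$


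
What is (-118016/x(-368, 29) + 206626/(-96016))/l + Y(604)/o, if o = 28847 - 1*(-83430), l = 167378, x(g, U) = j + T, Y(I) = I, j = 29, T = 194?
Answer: 443599391637829/201190583829299504 ≈ 0.0022049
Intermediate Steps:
x(g, U) = 223 (x(g, U) = 29 + 194 = 223)
o = 112277 (o = 28847 + 83430 = 112277)
(-118016/x(-368, 29) + 206626/(-96016))/l + Y(604)/o = (-118016/223 + 206626/(-96016))/167378 + 604/112277 = (-118016*1/223 + 206626*(-1/96016))*(1/167378) + 604*(1/112277) = (-118016/223 - 103313/48008)*(1/167378) + 604/112277 = -5688750927/10705784*1/167378 + 604/112277 = -5688750927/1791912714352 + 604/112277 = 443599391637829/201190583829299504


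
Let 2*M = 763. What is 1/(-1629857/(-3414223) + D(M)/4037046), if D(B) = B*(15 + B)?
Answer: 4241038555464/2183464391065 ≈ 1.9423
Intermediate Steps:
M = 763/2 (M = (1/2)*763 = 763/2 ≈ 381.50)
1/(-1629857/(-3414223) + D(M)/4037046) = 1/(-1629857/(-3414223) + (763*(15 + 763/2)/2)/4037046) = 1/(-1629857*(-1/3414223) + ((763/2)*(793/2))*(1/4037046)) = 1/(1629857/3414223 + (605059/4)*(1/4037046)) = 1/(1629857/3414223 + 46543/1242168) = 1/(2183464391065/4241038555464) = 4241038555464/2183464391065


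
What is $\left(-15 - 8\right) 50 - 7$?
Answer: $-1157$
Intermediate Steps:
$\left(-15 - 8\right) 50 - 7 = \left(-23\right) 50 - 7 = -1150 - 7 = -1157$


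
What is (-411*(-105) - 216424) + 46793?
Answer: -126476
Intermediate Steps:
(-411*(-105) - 216424) + 46793 = (43155 - 216424) + 46793 = -173269 + 46793 = -126476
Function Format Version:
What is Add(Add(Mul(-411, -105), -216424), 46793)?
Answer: -126476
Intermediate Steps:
Add(Add(Mul(-411, -105), -216424), 46793) = Add(Add(43155, -216424), 46793) = Add(-173269, 46793) = -126476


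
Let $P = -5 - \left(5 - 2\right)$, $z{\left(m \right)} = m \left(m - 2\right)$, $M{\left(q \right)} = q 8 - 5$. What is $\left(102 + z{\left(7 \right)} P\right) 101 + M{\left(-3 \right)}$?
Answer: $-18007$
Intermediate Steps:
$M{\left(q \right)} = -5 + 8 q$ ($M{\left(q \right)} = 8 q - 5 = -5 + 8 q$)
$z{\left(m \right)} = m \left(-2 + m\right)$
$P = -8$ ($P = -5 - 3 = -8$)
$\left(102 + z{\left(7 \right)} P\right) 101 + M{\left(-3 \right)} = \left(102 + 7 \left(-2 + 7\right) \left(-8\right)\right) 101 + \left(-5 + 8 \left(-3\right)\right) = \left(102 + 7 \cdot 5 \left(-8\right)\right) 101 - 29 = \left(102 + 35 \left(-8\right)\right) 101 - 29 = \left(102 - 280\right) 101 - 29 = \left(-178\right) 101 - 29 = -17978 - 29 = -18007$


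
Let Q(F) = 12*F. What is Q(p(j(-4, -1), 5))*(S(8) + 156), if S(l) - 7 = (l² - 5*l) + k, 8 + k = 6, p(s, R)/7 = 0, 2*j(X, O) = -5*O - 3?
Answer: 0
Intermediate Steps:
j(X, O) = -3/2 - 5*O/2 (j(X, O) = (-5*O - 3)/2 = (-3 - 5*O)/2 = -3/2 - 5*O/2)
p(s, R) = 0 (p(s, R) = 7*0 = 0)
k = -2 (k = -8 + 6 = -2)
S(l) = 5 + l² - 5*l (S(l) = 7 + ((l² - 5*l) - 2) = 7 + (-2 + l² - 5*l) = 5 + l² - 5*l)
Q(p(j(-4, -1), 5))*(S(8) + 156) = (12*0)*((5 + 8² - 5*8) + 156) = 0*((5 + 64 - 40) + 156) = 0*(29 + 156) = 0*185 = 0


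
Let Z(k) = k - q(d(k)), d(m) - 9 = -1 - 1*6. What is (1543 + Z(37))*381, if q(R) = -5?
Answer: 603885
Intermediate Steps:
d(m) = 2 (d(m) = 9 + (-1 - 1*6) = 9 + (-1 - 6) = 9 - 7 = 2)
Z(k) = 5 + k (Z(k) = k - 1*(-5) = k + 5 = 5 + k)
(1543 + Z(37))*381 = (1543 + (5 + 37))*381 = (1543 + 42)*381 = 1585*381 = 603885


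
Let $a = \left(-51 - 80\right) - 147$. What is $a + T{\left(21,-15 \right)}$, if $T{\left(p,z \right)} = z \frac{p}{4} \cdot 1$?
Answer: $- \frac{1427}{4} \approx -356.75$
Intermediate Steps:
$a = -278$ ($a = -131 - 147 = -278$)
$T{\left(p,z \right)} = \frac{p z}{4}$ ($T{\left(p,z \right)} = z p \frac{1}{4} \cdot 1 = z \frac{p}{4} \cdot 1 = \frac{p z}{4} \cdot 1 = \frac{p z}{4}$)
$a + T{\left(21,-15 \right)} = -278 + \frac{1}{4} \cdot 21 \left(-15\right) = -278 - \frac{315}{4} = - \frac{1427}{4}$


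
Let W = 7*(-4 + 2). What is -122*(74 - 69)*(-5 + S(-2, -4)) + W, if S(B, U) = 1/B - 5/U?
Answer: 5157/2 ≈ 2578.5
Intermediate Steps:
W = -14 (W = 7*(-2) = -14)
S(B, U) = 1/B - 5/U
-122*(74 - 69)*(-5 + S(-2, -4)) + W = -122*(74 - 69)*(-5 + (1/(-2) - 5/(-4))) - 14 = -610*(-5 + (-1/2 - 5*(-1/4))) - 14 = -610*(-5 + (-1/2 + 5/4)) - 14 = -610*(-5 + 3/4) - 14 = -610*(-17)/4 - 14 = -122*(-85/4) - 14 = 5185/2 - 14 = 5157/2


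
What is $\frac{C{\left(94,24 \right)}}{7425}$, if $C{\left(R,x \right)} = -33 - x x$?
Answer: $- \frac{203}{2475} \approx -0.08202$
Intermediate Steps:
$C{\left(R,x \right)} = -33 - x^{2}$
$\frac{C{\left(94,24 \right)}}{7425} = \frac{-33 - 24^{2}}{7425} = \left(-33 - 576\right) \frac{1}{7425} = \left(-609\right) \frac{1}{7425} = - \frac{203}{2475}$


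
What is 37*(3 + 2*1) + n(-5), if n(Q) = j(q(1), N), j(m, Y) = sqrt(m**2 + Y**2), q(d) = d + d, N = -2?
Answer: 185 + 2*sqrt(2) ≈ 187.83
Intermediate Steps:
q(d) = 2*d
j(m, Y) = sqrt(Y**2 + m**2)
n(Q) = 2*sqrt(2) (n(Q) = sqrt((-2)**2 + (2*1)**2) = sqrt(4 + 2**2) = sqrt(4 + 4) = sqrt(8) = 2*sqrt(2))
37*(3 + 2*1) + n(-5) = 37*(3 + 2*1) + 2*sqrt(2) = 37*(3 + 2) + 2*sqrt(2) = 37*5 + 2*sqrt(2) = 185 + 2*sqrt(2)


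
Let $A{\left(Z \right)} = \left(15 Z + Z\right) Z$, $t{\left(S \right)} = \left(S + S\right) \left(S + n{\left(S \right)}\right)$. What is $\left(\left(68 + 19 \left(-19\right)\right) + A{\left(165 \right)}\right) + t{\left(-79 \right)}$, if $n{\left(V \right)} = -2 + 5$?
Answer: $447315$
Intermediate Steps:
$n{\left(V \right)} = 3$
$t{\left(S \right)} = 2 S \left(3 + S\right)$ ($t{\left(S \right)} = \left(S + S\right) \left(S + 3\right) = 2 S \left(3 + S\right)$)
$A{\left(Z \right)} = 16 Z^{2}$ ($A{\left(Z \right)} = 16 Z Z = 16 Z^{2}$)
$\left(\left(68 + 19 \left(-19\right)\right) + A{\left(165 \right)}\right) + t{\left(-79 \right)} = \left(\left(68 + 19 \left(-19\right)\right) + 16 \cdot 165^{2}\right) + 2 \left(-79\right) \left(3 - 79\right) = \left(\left(68 - 361\right) + 16 \cdot 27225\right) + 2 \left(-79\right) \left(-76\right) = \left(-293 + 435600\right) + 12008 = 435307 + 12008 = 447315$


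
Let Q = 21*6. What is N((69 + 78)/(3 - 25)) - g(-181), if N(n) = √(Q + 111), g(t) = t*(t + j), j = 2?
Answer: -32399 + √237 ≈ -32384.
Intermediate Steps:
g(t) = t*(2 + t) (g(t) = t*(t + 2) = t*(2 + t))
Q = 126
N(n) = √237 (N(n) = √(126 + 111) = √237)
N((69 + 78)/(3 - 25)) - g(-181) = √237 - (-181)*(2 - 181) = √237 - (-181)*(-179) = √237 - 1*32399 = √237 - 32399 = -32399 + √237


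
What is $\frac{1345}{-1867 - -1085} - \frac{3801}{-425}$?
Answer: $\frac{141221}{19550} \approx 7.2236$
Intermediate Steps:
$\frac{1345}{-1867 - -1085} - \frac{3801}{-425} = \frac{1345}{-1867 + 1085} - - \frac{3801}{425} = \frac{1345}{-782} + \frac{3801}{425} = 1345 \left(- \frac{1}{782}\right) + \frac{3801}{425} = - \frac{1345}{782} + \frac{3801}{425} = \frac{141221}{19550}$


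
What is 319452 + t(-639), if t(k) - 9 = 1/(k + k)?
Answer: 408271157/1278 ≈ 3.1946e+5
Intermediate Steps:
t(k) = 9 + 1/(2*k) (t(k) = 9 + 1/(k + k) = 9 + 1/(2*k))
319452 + t(-639) = 319452 + (9 + (½)/(-639)) = 319452 + (9 + (½)*(-1/639)) = 319452 + (9 - 1/1278) = 319452 + 11501/1278 = 408271157/1278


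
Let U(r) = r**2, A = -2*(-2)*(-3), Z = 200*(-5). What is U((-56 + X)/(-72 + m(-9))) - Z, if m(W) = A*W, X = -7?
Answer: 16049/16 ≈ 1003.1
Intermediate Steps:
Z = -1000
A = -12 (A = 4*(-3) = -12)
m(W) = -12*W
U((-56 + X)/(-72 + m(-9))) - Z = ((-56 - 7)/(-72 - 12*(-9)))**2 - 1*(-1000) = (-63/(-72 + 108))**2 + 1000 = (-63/36)**2 + 1000 = (-63*1/36)**2 + 1000 = (-7/4)**2 + 1000 = 49/16 + 1000 = 16049/16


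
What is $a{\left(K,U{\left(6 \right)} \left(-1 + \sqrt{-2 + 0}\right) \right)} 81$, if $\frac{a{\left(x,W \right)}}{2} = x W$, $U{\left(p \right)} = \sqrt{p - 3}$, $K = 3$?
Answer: $- 486 \sqrt{3} + 486 i \sqrt{6} \approx -841.78 + 1190.5 i$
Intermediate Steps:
$U{\left(p \right)} = \sqrt{-3 + p}$
$a{\left(x,W \right)} = 2 W x$ ($a{\left(x,W \right)} = 2 x W = 2 W x$)
$a{\left(K,U{\left(6 \right)} \left(-1 + \sqrt{-2 + 0}\right) \right)} 81 = 2 \sqrt{-3 + 6} \left(-1 + \sqrt{-2 + 0}\right) 3 \cdot 81 = 2 \sqrt{3} \left(-1 + \sqrt{-2}\right) 3 \cdot 81 = 2 \sqrt{3} \left(-1 + i \sqrt{2}\right) 3 \cdot 81 = 6 \sqrt{3} \left(-1 + i \sqrt{2}\right) 81 = 486 \sqrt{3} \left(-1 + i \sqrt{2}\right)$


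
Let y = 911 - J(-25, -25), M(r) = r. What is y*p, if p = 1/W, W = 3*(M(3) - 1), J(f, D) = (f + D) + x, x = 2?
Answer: 959/6 ≈ 159.83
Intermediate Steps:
J(f, D) = 2 + D + f (J(f, D) = (f + D) + 2 = (D + f) + 2 = 2 + D + f)
W = 6 (W = 3*(3 - 1) = 3*2 = 6)
y = 959 (y = 911 - (2 - 25 - 25) = 911 - 1*(-48) = 911 + 48 = 959)
p = 1/6 ≈ 0.16667
y*p = 959*(1/6) = 959/6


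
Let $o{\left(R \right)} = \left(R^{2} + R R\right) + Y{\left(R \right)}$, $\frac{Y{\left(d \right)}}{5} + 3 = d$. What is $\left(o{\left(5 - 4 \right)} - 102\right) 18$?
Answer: $-1980$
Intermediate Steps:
$Y{\left(d \right)} = -15 + 5 d$
$o{\left(R \right)} = -15 + 2 R^{2} + 5 R$ ($o{\left(R \right)} = \left(R^{2} + R R\right) + \left(-15 + 5 R\right) = \left(R^{2} + R^{2}\right) + \left(-15 + 5 R\right) = 2 R^{2} + \left(-15 + 5 R\right) = -15 + 2 R^{2} + 5 R$)
$\left(o{\left(5 - 4 \right)} - 102\right) 18 = \left(\left(-15 + 2 \left(5 - 4\right)^{2} + 5 \left(5 - 4\right)\right) - 102\right) 18 = \left(\left(-15 + 2 \cdot 1^{2} + 5 \cdot 1\right) - 102\right) 18 = \left(\left(-15 + 2 \cdot 1 + 5\right) - 102\right) 18 = \left(\left(-15 + 2 + 5\right) - 102\right) 18 = \left(-8 - 102\right) 18 = \left(-110\right) 18 = -1980$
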